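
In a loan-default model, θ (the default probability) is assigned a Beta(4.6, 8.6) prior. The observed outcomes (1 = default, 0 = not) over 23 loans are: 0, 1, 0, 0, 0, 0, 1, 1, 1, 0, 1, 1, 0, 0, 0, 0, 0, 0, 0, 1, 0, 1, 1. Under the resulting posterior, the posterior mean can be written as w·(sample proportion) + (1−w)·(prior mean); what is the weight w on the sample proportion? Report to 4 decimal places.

The Beta prior is conjugate to a Binomial/Bernoulli likelihood; the update adds successes to α and failures to β.
Posterior mean = (α₀+k)/(α₀+β₀+n) = [n/(α₀+β₀+n)]·(k/n) + [(α₀+β₀)/(α₀+β₀+n)]·α₀/(α₀+β₀), so only n and the prior enter the weight.
The weight on the data is w = n/(α₀+β₀+n) = 23/(4.6+8.6+23) = 23/36.2 = 0.6354.

0.6354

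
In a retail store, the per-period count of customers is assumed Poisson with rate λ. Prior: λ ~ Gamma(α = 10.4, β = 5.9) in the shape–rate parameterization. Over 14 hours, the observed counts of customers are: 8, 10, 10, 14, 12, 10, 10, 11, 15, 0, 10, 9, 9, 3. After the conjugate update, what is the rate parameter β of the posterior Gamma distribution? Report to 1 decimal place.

With a Gamma(shape α, rate β) prior, the Poisson likelihood is conjugate: the posterior is Gamma(α + ΣXᵢ, β + n).
Sum of counts S = 131 over n = 14 hours.
Posterior: Gamma(α+S, β+n) = Gamma(10.4+131, 5.9+14) = Gamma(141.4, 19.9).
Posterior β = 19.9.

19.9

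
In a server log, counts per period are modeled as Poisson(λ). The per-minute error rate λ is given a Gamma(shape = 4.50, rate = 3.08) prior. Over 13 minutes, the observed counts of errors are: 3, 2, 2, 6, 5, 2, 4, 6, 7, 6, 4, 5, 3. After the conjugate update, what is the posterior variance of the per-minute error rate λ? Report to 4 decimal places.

With a Gamma(shape α, rate β) prior, the Poisson likelihood is conjugate: the posterior is Gamma(α + ΣXᵢ, β + n).
Sum of counts S = 55 over n = 13 minutes.
Posterior: Gamma(α+S, β+n) = Gamma(4.50+55, 3.08+13) = Gamma(59.50, 16.08).
Var = α/β² = 59.50/16.08² = 0.2301.

0.2301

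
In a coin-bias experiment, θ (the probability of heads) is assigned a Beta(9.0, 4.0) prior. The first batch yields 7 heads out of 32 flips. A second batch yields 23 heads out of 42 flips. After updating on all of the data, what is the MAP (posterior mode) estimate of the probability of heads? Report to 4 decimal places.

0.4471

The Beta prior is conjugate to a Binomial/Bernoulli likelihood; the update adds successes to α and failures to β.
After batch 1: Beta(9.0+7, 4.0+25) = Beta(16.0, 29.0).
After batch 2: Beta(16.0+23, 29.0+19) = Beta(39.0, 48.0).
Mode of Beta(a,b) for a,b>1 is (a−1)/(a+b−2) = 38.0/85.0 = 0.4471.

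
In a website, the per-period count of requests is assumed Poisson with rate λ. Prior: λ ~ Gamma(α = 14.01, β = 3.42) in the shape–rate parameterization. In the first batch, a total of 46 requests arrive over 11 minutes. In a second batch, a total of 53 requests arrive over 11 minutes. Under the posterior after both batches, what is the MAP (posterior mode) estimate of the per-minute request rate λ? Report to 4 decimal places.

With a Gamma(shape α, rate β) prior, the Poisson likelihood is conjugate: the posterior is Gamma(α + ΣXᵢ, β + n).
After batch 1: Gamma(α+S, β+n) = Gamma(14.01+46, 3.42+11) = Gamma(60.01, 14.42).
After batch 2: Gamma(α+S, β+n) = Gamma(60.01+53, 14.42+11) = Gamma(113.01, 25.42).
Mode of Gamma(α,β) for α≥1 is (α−1)/β = 112.01/25.42 = 4.4064.

4.4064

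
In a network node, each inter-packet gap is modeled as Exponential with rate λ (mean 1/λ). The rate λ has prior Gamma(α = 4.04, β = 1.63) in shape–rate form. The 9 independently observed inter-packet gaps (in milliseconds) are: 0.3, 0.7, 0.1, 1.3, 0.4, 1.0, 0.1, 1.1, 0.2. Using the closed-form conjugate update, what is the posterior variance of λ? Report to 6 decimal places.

0.279535

With a Gamma(shape α, rate β) prior on the exponential rate λ, the posterior after n observations with total T = Σxᵢ is Gamma(α+n, β+T).
Sum of observations T = 5.2 milliseconds; n = 9.
Posterior: Gamma(4.04+9, 1.63+5.2) = Gamma(13.04, 6.83).
Var = α/β² = 0.279535.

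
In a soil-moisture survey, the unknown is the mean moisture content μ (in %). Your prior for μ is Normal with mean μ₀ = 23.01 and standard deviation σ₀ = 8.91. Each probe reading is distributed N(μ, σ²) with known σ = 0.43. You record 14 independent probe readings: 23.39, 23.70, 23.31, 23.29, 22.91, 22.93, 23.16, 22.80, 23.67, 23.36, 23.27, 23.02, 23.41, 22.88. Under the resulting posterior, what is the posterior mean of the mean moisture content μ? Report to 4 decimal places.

For Normal data with known variance σ², a Normal(μ₀, σ₀²) prior on μ is conjugate. Posterior precision = 1/σ₀² + n/σ²; posterior mean is the precision-weighted average of μ₀ and x̄.
Σxᵢ = 23.39 + 23.70 + 23.31 + 23.29 + 22.91 + 22.93 + 23.16 + 22.80 + 23.67 + 23.36 + 23.27 + 23.02 + 23.41 + 22.88 = 325.1, so n·x̄ = 325.1.
σ₀² = 8.91² = 79.3881, σ² = 0.43² = 0.1849; σ² + n·σ₀² = 0.1849 + 14·79.3881 = 1111.6183.
Posterior mean = (μ₀/σ₀² + n·x̄/σ²)/(1/σ₀² + n/σ²) = (σ²·μ₀ + σ₀²·n·x̄)/(σ² + n·σ₀²) = (0.1849·23.01 + 79.3881·325.1)/1111.6183 = 25813.325859/1111.6183 = 23.2214.

23.2214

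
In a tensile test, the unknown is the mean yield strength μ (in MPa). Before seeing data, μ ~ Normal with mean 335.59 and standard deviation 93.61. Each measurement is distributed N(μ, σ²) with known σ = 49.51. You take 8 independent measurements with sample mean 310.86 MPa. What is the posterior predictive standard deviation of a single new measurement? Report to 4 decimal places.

52.4146

For Normal data with known variance σ², a Normal(μ₀, σ₀²) prior on μ is conjugate. Posterior precision = 1/σ₀² + n/σ²; posterior mean is the precision-weighted average of μ₀ and x̄.
σ₀² = 93.61² = 8762.8321, σ² = 49.51² = 2451.2401; σ² + n·σ₀² = 2451.2401 + 8·8762.8321 = 72553.8969.
Posterior precision = 1/σ₀² + n/σ² = 1/8762.8321 + 8/2451.2401 = (σ² + n·σ₀²)/(σ₀²σ²) = 72553.8969/(8762.8321·2451.2401); posterior variance σₙ² = σ₀²σ²/(σ² + n·σ₀²) = 8762.8321·2451.2401/72553.8969 = 296.053091.
Predictive variance for one new observation = σₙ² + σ² = 8762.8321·2451.2401/72553.8969 + 2451.2401 = σ²·(σ₀² + 72553.8969)/72553.8969 = 2451.2401·81316.729/72553.8969 = 2747.293191; SD = √(2451.2401·81316.729/72553.8969) = 52.4146.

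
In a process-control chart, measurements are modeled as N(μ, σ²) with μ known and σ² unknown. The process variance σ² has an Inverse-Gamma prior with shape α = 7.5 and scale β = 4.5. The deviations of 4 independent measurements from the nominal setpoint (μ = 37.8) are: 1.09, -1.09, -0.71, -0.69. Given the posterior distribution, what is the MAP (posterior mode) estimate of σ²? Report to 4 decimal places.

With known mean μ and an Inverse-Gamma(α, β) prior on σ², the Normal likelihood is conjugate: posterior is Inv-Gamma(α + n/2, β + Σ(xᵢ−μ)²/2).
Σ(xᵢ−μ)² = (1.09)² + (-1.09)² + (-0.71)² + (-0.69)² = 3.3564.
Posterior: Inv-Gamma(7.5 + 4/2, 4.5 + 3.3564/2) = Inv-Gamma(9.50, 6.17820).
Mode = β/(α+1) = 6.17820/10.50 = 0.5884.

0.5884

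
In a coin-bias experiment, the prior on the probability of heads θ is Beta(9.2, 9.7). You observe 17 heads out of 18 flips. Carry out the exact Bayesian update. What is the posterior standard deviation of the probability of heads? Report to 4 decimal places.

0.0737

The Beta prior is conjugate to a Binomial/Bernoulli likelihood; the update adds successes to α and failures to β.
Posterior: Beta(α+k, β+n−k) = Beta(9.2+17, 9.7+1) = Beta(26.2, 10.7).
Var = αβ/((α+β)²(α+β+1)) = 26.2·10.7/(36.9²·37.9) = 0.00543242; SD = √0.00543242 = 0.0737.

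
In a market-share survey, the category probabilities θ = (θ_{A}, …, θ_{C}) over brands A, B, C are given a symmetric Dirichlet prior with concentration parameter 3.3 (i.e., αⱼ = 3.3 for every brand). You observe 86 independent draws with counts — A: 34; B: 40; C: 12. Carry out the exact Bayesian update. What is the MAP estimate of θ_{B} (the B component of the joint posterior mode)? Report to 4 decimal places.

0.4553

The Dirichlet prior is conjugate to the Multinomial likelihood: each posterior αⱼ = prior αⱼ + observed count nⱼ.
Posterior concentration: (37.3, 43.3, 15.3), total = 95.9.
Joint mode component: (α_{B}−1)/(Σα−K) = 42.3/92.9 = 0.4553.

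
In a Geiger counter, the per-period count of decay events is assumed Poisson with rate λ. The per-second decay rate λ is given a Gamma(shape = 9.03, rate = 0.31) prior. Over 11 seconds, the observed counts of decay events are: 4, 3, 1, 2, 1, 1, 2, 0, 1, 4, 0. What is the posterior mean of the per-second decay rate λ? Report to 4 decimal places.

2.4783

With a Gamma(shape α, rate β) prior, the Poisson likelihood is conjugate: the posterior is Gamma(α + ΣXᵢ, β + n).
Sum of counts S = 19 over n = 11 seconds.
Posterior: Gamma(α+S, β+n) = Gamma(9.03+19, 0.31+11) = Gamma(28.03, 11.31).
Posterior mean = α/β = 28.03/11.31 = 2.4783.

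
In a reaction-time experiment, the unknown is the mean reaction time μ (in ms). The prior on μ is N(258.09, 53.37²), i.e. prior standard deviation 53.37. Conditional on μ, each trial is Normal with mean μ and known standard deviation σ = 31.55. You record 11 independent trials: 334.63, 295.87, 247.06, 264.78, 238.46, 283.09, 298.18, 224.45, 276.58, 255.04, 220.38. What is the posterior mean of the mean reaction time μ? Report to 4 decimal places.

266.8596

For Normal data with known variance σ², a Normal(μ₀, σ₀²) prior on μ is conjugate. Posterior precision = 1/σ₀² + n/σ²; posterior mean is the precision-weighted average of μ₀ and x̄.
Σxᵢ = 334.63 + 295.87 + 247.06 + 264.78 + 238.46 + 283.09 + 298.18 + 224.45 + 276.58 + 255.04 + 220.38 = 2938.52, so n·x̄ = 2938.52.
σ₀² = 53.37² = 2848.3569, σ² = 31.55² = 995.4025; σ² + n·σ₀² = 995.4025 + 11·2848.3569 = 32327.3284.
Posterior mean = (μ₀/σ₀² + n·x̄/σ²)/(1/σ₀² + n/σ²) = (σ²·μ₀ + σ₀²·n·x̄)/(σ² + n·σ₀²) = (995.4025·258.09 + 2848.3569·2938.52)/32327.3284 = 8626857.149013/32327.3284 = 266.8596.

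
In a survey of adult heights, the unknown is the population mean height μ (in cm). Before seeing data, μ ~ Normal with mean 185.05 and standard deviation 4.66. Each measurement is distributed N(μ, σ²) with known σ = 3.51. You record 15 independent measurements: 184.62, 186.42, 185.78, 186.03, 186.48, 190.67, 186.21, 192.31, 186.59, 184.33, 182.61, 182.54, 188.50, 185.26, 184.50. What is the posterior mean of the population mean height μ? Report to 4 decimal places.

For Normal data with known variance σ², a Normal(μ₀, σ₀²) prior on μ is conjugate. Posterior precision = 1/σ₀² + n/σ²; posterior mean is the precision-weighted average of μ₀ and x̄.
Σxᵢ = 184.62 + 186.42 + 185.78 + 186.03 + 186.48 + 190.67 + 186.21 + 192.31 + 186.59 + 184.33 + 182.61 + 182.54 + 188.50 + 185.26 + 184.50 = 2792.85, so n·x̄ = 2792.85.
σ₀² = 4.66² = 21.7156, σ² = 3.51² = 12.3201; σ² + n·σ₀² = 12.3201 + 15·21.7156 = 338.0541.
Posterior mean = (μ₀/σ₀² + n·x̄/σ²)/(1/σ₀² + n/σ²) = (σ²·μ₀ + σ₀²·n·x̄)/(σ² + n·σ₀²) = (12.3201·185.05 + 21.7156·2792.85)/338.0541 = 62928.247965/338.0541 = 186.1485.

186.1485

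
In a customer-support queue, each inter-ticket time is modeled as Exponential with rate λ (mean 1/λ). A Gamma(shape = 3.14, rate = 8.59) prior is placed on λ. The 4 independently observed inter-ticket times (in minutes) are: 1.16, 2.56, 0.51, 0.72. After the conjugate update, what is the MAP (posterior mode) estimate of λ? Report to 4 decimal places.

With a Gamma(shape α, rate β) prior on the exponential rate λ, the posterior after n observations with total T = Σxᵢ is Gamma(α+n, β+T).
Sum of observations T = 4.95 minutes; n = 4.
Posterior: Gamma(3.14+4, 8.59+4.95) = Gamma(7.14, 13.54).
Mode = (α−1)/β = 0.4535.

0.4535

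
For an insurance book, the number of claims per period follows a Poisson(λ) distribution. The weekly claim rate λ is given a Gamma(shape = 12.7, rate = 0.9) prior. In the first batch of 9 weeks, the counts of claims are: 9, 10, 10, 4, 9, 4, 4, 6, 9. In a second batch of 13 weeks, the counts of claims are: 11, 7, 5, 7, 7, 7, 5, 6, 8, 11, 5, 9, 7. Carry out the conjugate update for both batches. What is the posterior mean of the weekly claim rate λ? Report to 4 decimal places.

7.5415

With a Gamma(shape α, rate β) prior, the Poisson likelihood is conjugate: the posterior is Gamma(α + ΣXᵢ, β + n).
Batch 1: sum of counts S = 65 over n = 9 weeks.
After batch 1: Gamma(α+S, β+n) = Gamma(12.7+65, 0.9+9) = Gamma(77.7, 9.9).
Batch 2: sum of counts S = 95 over n = 13 weeks.
After batch 2: Gamma(α+S, β+n) = Gamma(77.7+95, 9.9+13) = Gamma(172.7, 22.9).
Posterior mean = α/β = 172.7/22.9 = 7.5415.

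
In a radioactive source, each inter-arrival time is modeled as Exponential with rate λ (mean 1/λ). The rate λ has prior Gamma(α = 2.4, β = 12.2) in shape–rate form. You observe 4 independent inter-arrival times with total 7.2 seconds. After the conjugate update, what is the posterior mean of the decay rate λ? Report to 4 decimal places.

With a Gamma(shape α, rate β) prior on the exponential rate λ, the posterior after n observations with total T = Σxᵢ is Gamma(α+n, β+T).
Posterior: Gamma(2.4+4, 12.2+7.2) = Gamma(6.4, 19.4).
Posterior mean of λ = α/β = 6.4/19.4 = 0.3299.

0.3299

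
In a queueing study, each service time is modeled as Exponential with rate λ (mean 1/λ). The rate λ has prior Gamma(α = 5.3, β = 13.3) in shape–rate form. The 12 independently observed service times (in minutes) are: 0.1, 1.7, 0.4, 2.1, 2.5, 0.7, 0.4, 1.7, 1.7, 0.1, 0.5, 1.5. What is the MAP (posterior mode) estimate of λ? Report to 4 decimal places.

0.6105

With a Gamma(shape α, rate β) prior on the exponential rate λ, the posterior after n observations with total T = Σxᵢ is Gamma(α+n, β+T).
Sum of observations T = 13.4 minutes; n = 12.
Posterior: Gamma(5.3+12, 13.3+13.4) = Gamma(17.3, 26.7).
Mode = (α−1)/β = 0.6105.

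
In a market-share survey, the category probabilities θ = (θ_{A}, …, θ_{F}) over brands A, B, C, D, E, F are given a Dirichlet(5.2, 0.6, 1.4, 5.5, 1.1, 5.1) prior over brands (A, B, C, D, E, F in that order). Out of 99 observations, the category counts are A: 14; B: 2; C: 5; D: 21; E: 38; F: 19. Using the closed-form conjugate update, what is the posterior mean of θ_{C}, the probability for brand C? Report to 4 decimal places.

The Dirichlet prior is conjugate to the Multinomial likelihood: each posterior αⱼ = prior αⱼ + observed count nⱼ.
Posterior concentration: (19.2, 2.6, 6.4, 26.5, 39.1, 24.1), total = 117.9.
E[θ_{C}|data] = α_{C}/Σα = 6.4/117.9 = 0.0543.

0.0543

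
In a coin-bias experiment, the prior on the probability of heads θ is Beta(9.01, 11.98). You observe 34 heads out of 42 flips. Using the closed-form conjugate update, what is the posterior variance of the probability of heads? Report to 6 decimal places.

0.003385

The Beta prior is conjugate to a Binomial/Bernoulli likelihood; the update adds successes to α and failures to β.
Posterior: Beta(α+k, β+n−k) = Beta(9.01+34, 11.98+8) = Beta(43.01, 19.98).
Var = αβ/((α+β)²(α+β+1)) = 43.01·19.98/(62.99²·63.99) = 0.003385.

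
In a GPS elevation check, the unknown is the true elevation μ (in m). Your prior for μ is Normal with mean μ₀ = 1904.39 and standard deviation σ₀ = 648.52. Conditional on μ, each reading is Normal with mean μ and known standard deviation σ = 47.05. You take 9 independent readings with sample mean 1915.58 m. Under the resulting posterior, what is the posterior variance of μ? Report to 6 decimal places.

245.823180

For Normal data with known variance σ², a Normal(μ₀, σ₀²) prior on μ is conjugate. Posterior precision = 1/σ₀² + n/σ²; posterior mean is the precision-weighted average of μ₀ and x̄.
σ₀² = 648.52² = 420578.1904, σ² = 47.05² = 2213.7025; σ² + n·σ₀² = 2213.7025 + 9·420578.1904 = 3787417.4161.
Posterior precision = 1/σ₀² + n/σ² = 1/420578.1904 + 9/2213.7025 = (σ² + n·σ₀²)/(σ₀²σ²) = 3787417.4161/(420578.1904·2213.7025); posterior variance σₙ² = σ₀²σ²/(σ² + n·σ₀²) = 420578.1904·2213.7025/3787417.4161 = 245.823180.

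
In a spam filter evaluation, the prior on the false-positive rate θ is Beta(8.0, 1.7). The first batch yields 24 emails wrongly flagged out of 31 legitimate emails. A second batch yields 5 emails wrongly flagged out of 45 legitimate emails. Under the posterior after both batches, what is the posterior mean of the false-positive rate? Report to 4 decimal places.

The Beta prior is conjugate to a Binomial/Bernoulli likelihood; the update adds successes to α and failures to β.
After batch 1: Beta(8.0+24, 1.7+7) = Beta(32.0, 8.7).
After batch 2: Beta(32.0+5, 8.7+40) = Beta(37.0, 48.7).
Posterior mean = α/(α+β) = 37.0/85.7 = 0.4317.

0.4317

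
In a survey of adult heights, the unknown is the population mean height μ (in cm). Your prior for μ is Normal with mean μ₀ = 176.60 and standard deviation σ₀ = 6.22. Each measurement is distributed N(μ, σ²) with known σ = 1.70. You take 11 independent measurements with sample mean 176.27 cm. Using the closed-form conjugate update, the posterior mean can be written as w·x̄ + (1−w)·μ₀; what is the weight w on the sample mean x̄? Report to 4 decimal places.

0.9933

For Normal data with known variance σ², a Normal(μ₀, σ₀²) prior on μ is conjugate. Posterior precision = 1/σ₀² + n/σ²; posterior mean is the precision-weighted average of μ₀ and x̄.
σ₀² = 6.22² = 38.6884, σ² = 1.70² = 2.89. Prior precision 1/σ₀² = 1/38.6884; data precision n/σ² = 11/2.89.
w = (n/σ²)/(1/σ₀² + n/σ²) = n·σ₀²/(σ² + n·σ₀²) = 11·38.6884/(2.89 + 11·38.6884) = 425.5724/428.4624 = 0.9933.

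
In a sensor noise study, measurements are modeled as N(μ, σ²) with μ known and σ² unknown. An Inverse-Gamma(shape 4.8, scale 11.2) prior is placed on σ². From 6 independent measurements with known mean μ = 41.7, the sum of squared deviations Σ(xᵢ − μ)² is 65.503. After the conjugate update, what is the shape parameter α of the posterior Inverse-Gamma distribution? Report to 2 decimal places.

7.80

With known mean μ and an Inverse-Gamma(α, β) prior on σ², the Normal likelihood is conjugate: posterior is Inv-Gamma(α + n/2, β + Σ(xᵢ−μ)²/2).
Posterior: Inv-Gamma(4.8 + 6/2, 11.2 + 65.503/2) = Inv-Gamma(7.80, 43.9515).
Posterior α = 7.80.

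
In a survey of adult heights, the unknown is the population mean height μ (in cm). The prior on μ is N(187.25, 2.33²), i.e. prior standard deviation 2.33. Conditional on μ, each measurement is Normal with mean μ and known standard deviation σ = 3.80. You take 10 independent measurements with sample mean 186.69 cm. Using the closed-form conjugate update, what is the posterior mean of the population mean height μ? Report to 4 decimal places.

186.8077

For Normal data with known variance σ², a Normal(μ₀, σ₀²) prior on μ is conjugate. Posterior precision = 1/σ₀² + n/σ²; posterior mean is the precision-weighted average of μ₀ and x̄.
n·x̄ = 10·186.69 = 1866.9.
σ₀² = 2.33² = 5.4289, σ² = 3.80² = 14.44; σ² + n·σ₀² = 14.44 + 10·5.4289 = 68.729.
Posterior mean = (μ₀/σ₀² + n·x̄/σ²)/(1/σ₀² + n/σ²) = (σ²·μ₀ + σ₀²·n·x̄)/(σ² + n·σ₀²) = (14.44·187.25 + 5.4289·1866.9)/68.729 = 12839.10341/68.729 = 186.8077.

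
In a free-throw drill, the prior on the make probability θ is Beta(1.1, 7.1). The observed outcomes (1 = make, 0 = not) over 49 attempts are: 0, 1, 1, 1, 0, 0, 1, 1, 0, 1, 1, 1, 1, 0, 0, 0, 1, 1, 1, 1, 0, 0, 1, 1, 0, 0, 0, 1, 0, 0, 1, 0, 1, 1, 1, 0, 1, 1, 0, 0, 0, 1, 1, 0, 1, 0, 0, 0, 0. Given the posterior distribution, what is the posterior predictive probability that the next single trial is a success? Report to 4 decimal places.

0.4563

The Beta prior is conjugate to a Binomial/Bernoulli likelihood; the update adds successes to α and failures to β.
Posterior: Beta(α+k, β+n−k) = Beta(1.1+25, 7.1+24) = Beta(26.1, 31.1).
For a single future Bernoulli trial, P(success | data) = α/(α+β) = 0.4563.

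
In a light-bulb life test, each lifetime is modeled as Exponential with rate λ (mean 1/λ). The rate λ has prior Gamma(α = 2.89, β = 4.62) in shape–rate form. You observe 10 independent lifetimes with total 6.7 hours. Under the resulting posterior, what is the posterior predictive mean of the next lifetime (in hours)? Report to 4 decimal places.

With a Gamma(shape α, rate β) prior on the exponential rate λ, the posterior after n observations with total T = Σxᵢ is Gamma(α+n, β+T).
Posterior: Gamma(2.89+10, 4.62+6.7) = Gamma(12.89, 11.32).
The predictive distribution for the next observation is Lomax; its mean is β/(α−1) = 11.32/11.89 = 0.9521.

0.9521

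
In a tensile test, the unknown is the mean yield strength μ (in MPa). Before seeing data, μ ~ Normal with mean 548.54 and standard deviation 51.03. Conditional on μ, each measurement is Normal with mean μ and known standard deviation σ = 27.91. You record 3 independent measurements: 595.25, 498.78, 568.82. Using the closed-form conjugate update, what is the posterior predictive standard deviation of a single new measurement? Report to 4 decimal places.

31.8603

For Normal data with known variance σ², a Normal(μ₀, σ₀²) prior on μ is conjugate. Posterior precision = 1/σ₀² + n/σ²; posterior mean is the precision-weighted average of μ₀ and x̄.
σ₀² = 51.03² = 2604.0609, σ² = 27.91² = 778.9681; σ² + n·σ₀² = 778.9681 + 3·2604.0609 = 8591.1508.
Posterior precision = 1/σ₀² + n/σ² = 1/2604.0609 + 3/778.9681 = (σ² + n·σ₀²)/(σ₀²σ²) = 8591.1508/(2604.0609·778.9681); posterior variance σₙ² = σ₀²σ²/(σ² + n·σ₀²) = 2604.0609·778.9681/8591.1508 = 236.112765.
Predictive variance for one new observation = σₙ² + σ² = 2604.0609·778.9681/8591.1508 + 778.9681 = σ²·(σ₀² + 8591.1508)/8591.1508 = 778.9681·11195.2117/8591.1508 = 1015.080865; SD = √(778.9681·11195.2117/8591.1508) = 31.8603.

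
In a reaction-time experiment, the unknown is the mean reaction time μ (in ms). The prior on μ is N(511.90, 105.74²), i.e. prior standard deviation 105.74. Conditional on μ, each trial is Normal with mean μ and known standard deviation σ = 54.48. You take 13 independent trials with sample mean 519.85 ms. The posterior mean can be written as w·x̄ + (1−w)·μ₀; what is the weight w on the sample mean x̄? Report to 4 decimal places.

For Normal data with known variance σ², a Normal(μ₀, σ₀²) prior on μ is conjugate. Posterior precision = 1/σ₀² + n/σ²; posterior mean is the precision-weighted average of μ₀ and x̄.
σ₀² = 105.74² = 11180.9476, σ² = 54.48² = 2968.0704. Prior precision 1/σ₀² = 1/11180.9476; data precision n/σ² = 13/2968.0704.
w = (n/σ²)/(1/σ₀² + n/σ²) = n·σ₀²/(σ² + n·σ₀²) = 13·11180.9476/(2968.0704 + 13·11180.9476) = 145352.3188/148320.3892 = 0.9800.

0.9800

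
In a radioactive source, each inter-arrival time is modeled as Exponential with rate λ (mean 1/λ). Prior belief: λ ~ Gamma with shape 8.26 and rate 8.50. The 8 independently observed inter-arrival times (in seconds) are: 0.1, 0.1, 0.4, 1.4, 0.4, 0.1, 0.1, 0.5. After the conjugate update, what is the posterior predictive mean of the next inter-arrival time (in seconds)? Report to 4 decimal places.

With a Gamma(shape α, rate β) prior on the exponential rate λ, the posterior after n observations with total T = Σxᵢ is Gamma(α+n, β+T).
Sum of observations T = 3.1 seconds; n = 8.
Posterior: Gamma(8.26+8, 8.50+3.1) = Gamma(16.26, 11.60).
The predictive distribution for the next observation is Lomax; its mean is β/(α−1) = 11.60/15.26 = 0.7602.

0.7602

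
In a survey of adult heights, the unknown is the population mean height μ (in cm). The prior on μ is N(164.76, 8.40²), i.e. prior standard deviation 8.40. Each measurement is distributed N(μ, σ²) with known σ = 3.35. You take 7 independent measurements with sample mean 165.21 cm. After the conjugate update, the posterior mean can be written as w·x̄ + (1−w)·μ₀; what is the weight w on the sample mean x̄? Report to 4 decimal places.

For Normal data with known variance σ², a Normal(μ₀, σ₀²) prior on μ is conjugate. Posterior precision = 1/σ₀² + n/σ²; posterior mean is the precision-weighted average of μ₀ and x̄.
σ₀² = 8.40² = 70.56, σ² = 3.35² = 11.2225. Prior precision 1/σ₀² = 1/70.56; data precision n/σ² = 7/11.2225.
w = (n/σ²)/(1/σ₀² + n/σ²) = n·σ₀²/(σ² + n·σ₀²) = 7·70.56/(11.2225 + 7·70.56) = 493.92/505.1425 = 0.9778.

0.9778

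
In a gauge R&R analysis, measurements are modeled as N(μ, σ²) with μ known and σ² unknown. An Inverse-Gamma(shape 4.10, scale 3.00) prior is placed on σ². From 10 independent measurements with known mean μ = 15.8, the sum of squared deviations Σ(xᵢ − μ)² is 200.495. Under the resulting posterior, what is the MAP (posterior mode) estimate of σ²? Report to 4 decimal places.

With known mean μ and an Inverse-Gamma(α, β) prior on σ², the Normal likelihood is conjugate: posterior is Inv-Gamma(α + n/2, β + Σ(xᵢ−μ)²/2).
Posterior: Inv-Gamma(4.10 + 10/2, 3.00 + 200.495/2) = Inv-Gamma(9.10, 103.2475).
Mode = β/(α+1) = 103.2475/10.10 = 10.2225.

10.2225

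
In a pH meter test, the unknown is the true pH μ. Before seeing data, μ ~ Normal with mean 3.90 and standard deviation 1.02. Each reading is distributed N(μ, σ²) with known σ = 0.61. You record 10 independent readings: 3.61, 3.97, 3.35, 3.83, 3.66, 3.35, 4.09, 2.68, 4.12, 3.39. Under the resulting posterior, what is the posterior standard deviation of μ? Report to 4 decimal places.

0.1895

For Normal data with known variance σ², a Normal(μ₀, σ₀²) prior on μ is conjugate. Posterior precision = 1/σ₀² + n/σ²; posterior mean is the precision-weighted average of μ₀ and x̄.
σ₀² = 1.02² = 1.0404, σ² = 0.61² = 0.3721; σ² + n·σ₀² = 0.3721 + 10·1.0404 = 10.7761.
Posterior precision = 1/σ₀² + n/σ² = 1/1.0404 + 10/0.3721 = (σ² + n·σ₀²)/(σ₀²σ²) = 10.7761/(1.0404·0.3721); posterior variance σₙ² = σ₀²σ²/(σ² + n·σ₀²) = 1.0404·0.3721/10.7761 = 0.035925.
Posterior SD = √σₙ² = √(1.0404·0.3721/10.7761) = 0.1895.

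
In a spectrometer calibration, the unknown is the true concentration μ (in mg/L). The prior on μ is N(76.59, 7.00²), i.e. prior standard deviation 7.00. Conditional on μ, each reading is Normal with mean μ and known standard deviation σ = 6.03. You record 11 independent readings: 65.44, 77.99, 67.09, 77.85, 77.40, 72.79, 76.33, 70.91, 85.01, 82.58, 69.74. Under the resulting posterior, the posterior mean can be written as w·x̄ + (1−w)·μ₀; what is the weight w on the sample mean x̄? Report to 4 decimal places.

For Normal data with known variance σ², a Normal(μ₀, σ₀²) prior on μ is conjugate. Posterior precision = 1/σ₀² + n/σ²; posterior mean is the precision-weighted average of μ₀ and x̄.
σ₀² = 7.00² = 49, σ² = 6.03² = 36.3609. Prior precision 1/σ₀² = 1/49; data precision n/σ² = 11/36.3609.
w = (n/σ²)/(1/σ₀² + n/σ²) = n·σ₀²/(σ² + n·σ₀²) = 11·49/(36.3609 + 11·49) = 539/575.3609 = 0.9368.

0.9368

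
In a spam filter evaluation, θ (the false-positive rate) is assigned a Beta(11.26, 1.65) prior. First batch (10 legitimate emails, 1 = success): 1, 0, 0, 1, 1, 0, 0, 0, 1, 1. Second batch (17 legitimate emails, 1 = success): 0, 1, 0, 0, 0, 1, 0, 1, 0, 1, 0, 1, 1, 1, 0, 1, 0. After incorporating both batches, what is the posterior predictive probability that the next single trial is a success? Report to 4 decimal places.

0.6079

The Beta prior is conjugate to a Binomial/Bernoulli likelihood; the update adds successes to α and failures to β.
After batch 1: Beta(11.26+5, 1.65+5) = Beta(16.26, 6.65).
After batch 2: Beta(16.26+8, 6.65+9) = Beta(24.26, 15.65).
For a single future Bernoulli trial, P(success | data) = α/(α+β) = 0.6079.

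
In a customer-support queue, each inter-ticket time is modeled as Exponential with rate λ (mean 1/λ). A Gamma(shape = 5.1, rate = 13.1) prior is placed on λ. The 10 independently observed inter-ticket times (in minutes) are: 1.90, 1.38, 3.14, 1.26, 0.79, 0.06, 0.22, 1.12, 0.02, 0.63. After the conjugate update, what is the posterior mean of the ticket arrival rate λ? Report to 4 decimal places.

With a Gamma(shape α, rate β) prior on the exponential rate λ, the posterior after n observations with total T = Σxᵢ is Gamma(α+n, β+T).
Sum of observations T = 10.52 minutes; n = 10.
Posterior: Gamma(5.1+10, 13.1+10.52) = Gamma(15.1, 23.62).
Posterior mean of λ = α/β = 15.1/23.62 = 0.6393.

0.6393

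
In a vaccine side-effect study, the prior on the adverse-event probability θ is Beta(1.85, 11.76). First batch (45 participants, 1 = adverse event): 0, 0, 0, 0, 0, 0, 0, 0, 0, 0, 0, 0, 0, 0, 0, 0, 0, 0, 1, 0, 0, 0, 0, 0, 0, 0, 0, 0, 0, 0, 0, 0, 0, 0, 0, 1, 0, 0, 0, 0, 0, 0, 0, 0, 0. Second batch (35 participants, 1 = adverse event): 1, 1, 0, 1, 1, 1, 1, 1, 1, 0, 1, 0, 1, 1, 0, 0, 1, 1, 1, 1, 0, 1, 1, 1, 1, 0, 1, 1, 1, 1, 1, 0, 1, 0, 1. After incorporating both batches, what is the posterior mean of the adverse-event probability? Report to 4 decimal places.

The Beta prior is conjugate to a Binomial/Bernoulli likelihood; the update adds successes to α and failures to β.
After batch 1: Beta(1.85+2, 11.76+43) = Beta(3.85, 54.76).
After batch 2: Beta(3.85+26, 54.76+9) = Beta(29.85, 63.76).
Posterior mean = α/(α+β) = 29.85/93.61 = 0.3189.

0.3189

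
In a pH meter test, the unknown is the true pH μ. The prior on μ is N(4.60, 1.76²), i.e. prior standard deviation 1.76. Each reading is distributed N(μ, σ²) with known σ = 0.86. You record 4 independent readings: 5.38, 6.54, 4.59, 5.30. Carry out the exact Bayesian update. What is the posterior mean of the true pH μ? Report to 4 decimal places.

5.4045

For Normal data with known variance σ², a Normal(μ₀, σ₀²) prior on μ is conjugate. Posterior precision = 1/σ₀² + n/σ²; posterior mean is the precision-weighted average of μ₀ and x̄.
Σxᵢ = 5.38 + 6.54 + 4.59 + 5.30 = 21.81, so n·x̄ = 21.81.
σ₀² = 1.76² = 3.0976, σ² = 0.86² = 0.7396; σ² + n·σ₀² = 0.7396 + 4·3.0976 = 13.13.
Posterior mean = (μ₀/σ₀² + n·x̄/σ²)/(1/σ₀² + n/σ²) = (σ²·μ₀ + σ₀²·n·x̄)/(σ² + n·σ₀²) = (0.7396·4.60 + 3.0976·21.81)/13.13 = 70.960816/13.13 = 5.4045.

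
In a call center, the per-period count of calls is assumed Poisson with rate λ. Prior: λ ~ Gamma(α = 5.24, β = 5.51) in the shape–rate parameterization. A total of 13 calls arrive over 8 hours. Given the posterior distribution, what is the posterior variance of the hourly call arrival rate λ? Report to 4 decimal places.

With a Gamma(shape α, rate β) prior, the Poisson likelihood is conjugate: the posterior is Gamma(α + ΣXᵢ, β + n).
Posterior: Gamma(α+S, β+n) = Gamma(5.24+13, 5.51+8) = Gamma(18.24, 13.51).
Var = α/β² = 18.24/13.51² = 0.0999.

0.0999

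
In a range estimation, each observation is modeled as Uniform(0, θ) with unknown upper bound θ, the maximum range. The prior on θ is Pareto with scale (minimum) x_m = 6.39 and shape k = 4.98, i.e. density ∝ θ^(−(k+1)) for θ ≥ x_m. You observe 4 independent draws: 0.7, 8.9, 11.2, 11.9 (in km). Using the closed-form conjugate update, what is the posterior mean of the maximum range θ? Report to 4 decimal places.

13.3912

A Pareto(scale x_m, shape k) prior on the upper bound θ of Uniform(0, θ) is conjugate: posterior is Pareto(max(x_m, max xᵢ), k + n).
Sample maximum = 11.9; prior scale x_m = 6.39 → posterior scale = max = 11.90.
Posterior shape = 4.98 + 4 = 8.98.
E[θ|data] = k·x_m/(k−1) = 8.98·11.90/7.98 = 13.3912.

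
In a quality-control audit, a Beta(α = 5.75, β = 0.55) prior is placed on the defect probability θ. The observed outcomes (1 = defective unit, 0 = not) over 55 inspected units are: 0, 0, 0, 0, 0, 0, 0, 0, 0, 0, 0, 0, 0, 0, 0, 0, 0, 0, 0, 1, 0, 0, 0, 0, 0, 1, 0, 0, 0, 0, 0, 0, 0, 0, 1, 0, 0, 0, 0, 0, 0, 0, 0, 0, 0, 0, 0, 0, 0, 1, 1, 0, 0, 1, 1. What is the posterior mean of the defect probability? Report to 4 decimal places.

The Beta prior is conjugate to a Binomial/Bernoulli likelihood; the update adds successes to α and failures to β.
Posterior: Beta(α+k, β+n−k) = Beta(5.75+7, 0.55+48) = Beta(12.75, 48.55).
Posterior mean = α/(α+β) = 12.75/61.30 = 0.2080.

0.2080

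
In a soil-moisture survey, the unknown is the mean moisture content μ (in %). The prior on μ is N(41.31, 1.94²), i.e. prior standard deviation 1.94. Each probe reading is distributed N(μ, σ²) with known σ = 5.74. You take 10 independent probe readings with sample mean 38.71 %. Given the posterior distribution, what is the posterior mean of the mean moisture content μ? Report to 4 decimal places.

For Normal data with known variance σ², a Normal(μ₀, σ₀²) prior on μ is conjugate. Posterior precision = 1/σ₀² + n/σ²; posterior mean is the precision-weighted average of μ₀ and x̄.
n·x̄ = 10·38.71 = 387.1.
σ₀² = 1.94² = 3.7636, σ² = 5.74² = 32.9476; σ² + n·σ₀² = 32.9476 + 10·3.7636 = 70.5836.
Posterior mean = (μ₀/σ₀² + n·x̄/σ²)/(1/σ₀² + n/σ²) = (σ²·μ₀ + σ₀²·n·x̄)/(σ² + n·σ₀²) = (32.9476·41.31 + 3.7636·387.1)/70.5836 = 2817.954916/70.5836 = 39.9236.

39.9236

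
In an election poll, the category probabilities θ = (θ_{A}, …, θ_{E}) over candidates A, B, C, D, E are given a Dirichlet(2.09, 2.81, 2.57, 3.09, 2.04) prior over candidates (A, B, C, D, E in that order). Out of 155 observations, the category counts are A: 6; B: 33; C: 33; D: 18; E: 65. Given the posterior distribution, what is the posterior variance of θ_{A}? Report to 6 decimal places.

The Dirichlet prior is conjugate to the Multinomial likelihood: each posterior αⱼ = prior αⱼ + observed count nⱼ.
Posterior concentration: (8.09, 35.81, 35.57, 21.09, 67.04), total = 167.60.
Var[θ_j] = α_j(Σα−α_j)/((Σα)²(Σα+1)) = 8.09·159.51/(167.60²·168.60) = 0.000272.

0.000272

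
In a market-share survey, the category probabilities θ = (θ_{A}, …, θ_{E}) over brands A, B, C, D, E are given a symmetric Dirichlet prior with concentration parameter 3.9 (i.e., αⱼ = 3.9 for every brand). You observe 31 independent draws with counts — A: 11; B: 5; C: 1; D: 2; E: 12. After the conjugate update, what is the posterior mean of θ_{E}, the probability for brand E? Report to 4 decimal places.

The Dirichlet prior is conjugate to the Multinomial likelihood: each posterior αⱼ = prior αⱼ + observed count nⱼ.
Posterior concentration: (14.9, 8.9, 4.9, 5.9, 15.9), total = 50.5.
E[θ_{E}|data] = α_{E}/Σα = 15.9/50.5 = 0.3149.

0.3149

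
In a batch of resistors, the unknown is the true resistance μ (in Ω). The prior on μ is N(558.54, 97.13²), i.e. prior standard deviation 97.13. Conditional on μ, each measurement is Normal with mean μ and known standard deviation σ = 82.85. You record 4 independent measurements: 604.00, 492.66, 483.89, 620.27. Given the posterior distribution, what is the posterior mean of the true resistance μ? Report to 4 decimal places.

For Normal data with known variance σ², a Normal(μ₀, σ₀²) prior on μ is conjugate. Posterior precision = 1/σ₀² + n/σ²; posterior mean is the precision-weighted average of μ₀ and x̄.
Σxᵢ = 604.00 + 492.66 + 483.89 + 620.27 = 2200.82, so n·x̄ = 2200.82.
σ₀² = 97.13² = 9434.2369, σ² = 82.85² = 6864.1225; σ² + n·σ₀² = 6864.1225 + 4·9434.2369 = 44601.0701.
Posterior mean = (μ₀/σ₀² + n·x̄/σ²)/(1/σ₀² + n/σ²) = (σ²·μ₀ + σ₀²·n·x̄)/(σ² + n·σ₀²) = (6864.1225·558.54 + 9434.2369·2200.82)/44601.0701 = 24596944.235408/44601.0701 = 551.4878.

551.4878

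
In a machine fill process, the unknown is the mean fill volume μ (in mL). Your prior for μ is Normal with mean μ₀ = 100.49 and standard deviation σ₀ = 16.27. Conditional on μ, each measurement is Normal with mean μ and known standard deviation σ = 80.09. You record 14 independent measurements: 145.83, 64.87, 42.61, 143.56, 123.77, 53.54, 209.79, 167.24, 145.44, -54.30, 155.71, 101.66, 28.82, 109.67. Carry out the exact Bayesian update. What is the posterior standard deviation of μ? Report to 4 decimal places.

For Normal data with known variance σ², a Normal(μ₀, σ₀²) prior on μ is conjugate. Posterior precision = 1/σ₀² + n/σ²; posterior mean is the precision-weighted average of μ₀ and x̄.
σ₀² = 16.27² = 264.7129, σ² = 80.09² = 6414.4081; σ² + n·σ₀² = 6414.4081 + 14·264.7129 = 10120.3887.
Posterior precision = 1/σ₀² + n/σ² = 1/264.7129 + 14/6414.4081 = (σ² + n·σ₀²)/(σ₀²σ²) = 10120.3887/(264.7129·6414.4081); posterior variance σₙ² = σ₀²σ²/(σ² + n·σ₀²) = 264.7129·6414.4081/10120.3887 = 167.777802.
Posterior SD = √σₙ² = √(264.7129·6414.4081/10120.3887) = 12.9529.

12.9529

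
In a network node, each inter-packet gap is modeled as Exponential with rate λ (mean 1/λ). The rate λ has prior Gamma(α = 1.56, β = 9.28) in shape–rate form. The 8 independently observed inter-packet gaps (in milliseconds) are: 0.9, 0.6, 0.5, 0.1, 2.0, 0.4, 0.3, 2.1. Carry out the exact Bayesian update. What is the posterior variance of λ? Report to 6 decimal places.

With a Gamma(shape α, rate β) prior on the exponential rate λ, the posterior after n observations with total T = Σxᵢ is Gamma(α+n, β+T).
Sum of observations T = 6.9 milliseconds; n = 8.
Posterior: Gamma(1.56+8, 9.28+6.9) = Gamma(9.56, 16.18).
Var = α/β² = 0.036517.

0.036517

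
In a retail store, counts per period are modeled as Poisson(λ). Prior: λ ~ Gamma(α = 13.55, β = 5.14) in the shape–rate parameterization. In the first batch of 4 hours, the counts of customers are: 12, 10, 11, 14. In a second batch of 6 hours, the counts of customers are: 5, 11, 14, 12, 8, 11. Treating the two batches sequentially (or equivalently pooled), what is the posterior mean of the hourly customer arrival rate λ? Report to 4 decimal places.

With a Gamma(shape α, rate β) prior, the Poisson likelihood is conjugate: the posterior is Gamma(α + ΣXᵢ, β + n).
Batch 1: sum of counts S = 47 over n = 4 hours.
After batch 1: Gamma(α+S, β+n) = Gamma(13.55+47, 5.14+4) = Gamma(60.55, 9.14).
Batch 2: sum of counts S = 61 over n = 6 hours.
After batch 2: Gamma(α+S, β+n) = Gamma(60.55+61, 9.14+6) = Gamma(121.55, 15.14).
Posterior mean = α/β = 121.55/15.14 = 8.0284.

8.0284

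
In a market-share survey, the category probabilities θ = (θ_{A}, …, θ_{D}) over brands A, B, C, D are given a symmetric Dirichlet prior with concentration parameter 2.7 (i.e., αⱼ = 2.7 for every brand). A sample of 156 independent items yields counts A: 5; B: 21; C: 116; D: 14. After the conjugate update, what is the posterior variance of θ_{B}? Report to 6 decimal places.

0.000726

The Dirichlet prior is conjugate to the Multinomial likelihood: each posterior αⱼ = prior αⱼ + observed count nⱼ.
Posterior concentration: (7.7, 23.7, 118.7, 16.7), total = 166.8.
Var[θ_j] = α_j(Σα−α_j)/((Σα)²(Σα+1)) = 23.7·143.1/(166.8²·167.8) = 0.000726.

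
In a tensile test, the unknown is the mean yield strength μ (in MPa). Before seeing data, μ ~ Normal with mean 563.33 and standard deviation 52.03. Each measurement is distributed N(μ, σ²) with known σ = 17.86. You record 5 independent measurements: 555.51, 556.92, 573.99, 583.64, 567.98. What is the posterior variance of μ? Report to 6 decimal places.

For Normal data with known variance σ², a Normal(μ₀, σ₀²) prior on μ is conjugate. Posterior precision = 1/σ₀² + n/σ²; posterior mean is the precision-weighted average of μ₀ and x̄.
σ₀² = 52.03² = 2707.1209, σ² = 17.86² = 318.9796; σ² + n·σ₀² = 318.9796 + 5·2707.1209 = 13854.5841.
Posterior precision = 1/σ₀² + n/σ² = 1/2707.1209 + 5/318.9796 = (σ² + n·σ₀²)/(σ₀²σ²) = 13854.5841/(2707.1209·318.9796); posterior variance σₙ² = σ₀²σ²/(σ² + n·σ₀²) = 2707.1209·318.9796/13854.5841 = 62.327121.

62.327121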